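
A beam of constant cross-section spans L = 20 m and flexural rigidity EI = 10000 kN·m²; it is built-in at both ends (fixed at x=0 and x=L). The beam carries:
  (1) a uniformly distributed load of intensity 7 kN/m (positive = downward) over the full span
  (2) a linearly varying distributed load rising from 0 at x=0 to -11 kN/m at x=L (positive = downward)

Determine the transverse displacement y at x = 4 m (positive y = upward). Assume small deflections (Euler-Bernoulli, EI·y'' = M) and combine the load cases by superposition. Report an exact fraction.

Load 1 — uniform load w=7 kN/m over full span:
  y_1 = -wx²(L-x)²/(24EI) = -7·4²·(20-4)²/(24·10000) = -224/1875 m
Load 2 — triangular load w₀=-11 kN/m (0→w₀ over full span):
  y_2 = -w₀x²(L-x)²(x+2L)/(120LEI) = -(-11)·4²·(20-4)²·(4+2·20)/(120·20·10000) = 3872/46875 m
Superposition: y = Σ y_i = -576/15625 m ≈ -0.036864 m

y(4) = -576/15625 m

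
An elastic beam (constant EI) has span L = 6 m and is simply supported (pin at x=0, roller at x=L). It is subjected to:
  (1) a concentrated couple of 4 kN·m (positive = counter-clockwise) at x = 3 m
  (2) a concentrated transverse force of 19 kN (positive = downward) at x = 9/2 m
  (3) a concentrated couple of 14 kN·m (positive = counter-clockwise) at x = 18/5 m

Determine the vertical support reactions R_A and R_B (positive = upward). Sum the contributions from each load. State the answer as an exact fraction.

Load 1 — applied couple M₀=4 kN·m at a=3 m (b=L-a=3):
  R_A = M₀/L = 4/6 = 2/3 kN
  R_B = -M₀/L = -4/6 = -2/3 kN
Load 2 — point force P=19 kN at a=9/2 m (b=L-a=3/2):
  R_A = Pb/L = 19·(3/2)/6 = 19/4 kN
  R_B = Pa/L = 19·(9/2)/6 = 57/4 kN
Load 3 — applied couple M₀=14 kN·m at a=18/5 m (b=L-a=12/5):
  R_A = M₀/L = 14/6 = 7/3 kN
  R_B = -M₀/L = -14/6 = -7/3 kN
Superposition: R_A = 31/4 kN, R_B = 45/4 kN

R_A = 31/4 kN, R_B = 45/4 kN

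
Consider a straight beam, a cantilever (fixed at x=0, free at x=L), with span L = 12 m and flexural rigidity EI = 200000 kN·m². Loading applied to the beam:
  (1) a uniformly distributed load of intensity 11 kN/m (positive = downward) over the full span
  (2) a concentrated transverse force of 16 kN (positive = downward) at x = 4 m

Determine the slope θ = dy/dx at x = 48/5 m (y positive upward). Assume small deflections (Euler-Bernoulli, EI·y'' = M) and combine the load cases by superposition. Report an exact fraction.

θ(48/5) = -6388/390625 rad

Load 1 — uniform load w=11 kN/m over full span:
  θ_1 = -wx(x²-3Lx+3L²)/(6EI) = -11·(48/5)·((48/5)²-3·12·(48/5)+3·12²)/(6·200000) = -6138/390625 rad
Load 2 — point force P=16 kN at a=4 m (b=L-a=8):
  θ_2 = -Pa²/(2EI)  [x>a] = -16·4²/(2·200000) = -2/3125 rad
Superposition: θ = Σ θ_i = -6388/390625 rad ≈ -0.016353 rad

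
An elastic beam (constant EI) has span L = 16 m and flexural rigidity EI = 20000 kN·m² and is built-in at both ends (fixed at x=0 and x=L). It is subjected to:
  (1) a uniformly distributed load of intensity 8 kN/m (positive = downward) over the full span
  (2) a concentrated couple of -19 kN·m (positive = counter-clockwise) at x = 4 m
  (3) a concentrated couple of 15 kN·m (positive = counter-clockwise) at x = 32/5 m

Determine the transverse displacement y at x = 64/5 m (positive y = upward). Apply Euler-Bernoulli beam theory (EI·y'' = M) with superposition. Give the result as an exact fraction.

y(64/5) = -26491/937500 m

Load 1 — uniform load w=8 kN/m over full span:
  y_1 = -wx²(L-x)²/(24EI) = -8·(64/5)²·(16-(64/5))²/(24·20000) = -32768/1171875 m
Load 2 — applied couple M₀=-19 kN·m at a=4 m (b=L-a=12):
  y_2 = (R_Ax³/6 - M_Ax²/2 - M₀(x-a)²/2)/EI  [x>a] with R_A=-171/128, M_A=57/16 = ((-171/128)·(64/5)³/6 - (57/16)·(64/5)²/2 - (-19)·((64/5)-4)²/2)/20000 = -361/312500 m
Load 3 — applied couple M₀=15 kN·m at a=32/5 m (b=L-a=48/5):
  y_3 = (R_Ax³/6 - M_Ax²/2 - M₀(x-a)²/2)/EI  [x>a] with R_A=27/20, M_A=9/5 = ((27/20)·(64/5)³/6 - (9/5)·(64/5)²/2 - 15·((64/5)-(32/5))²/2)/20000 = 336/390625 m
Superposition: y = Σ y_i = -26491/937500 m ≈ -0.028257 m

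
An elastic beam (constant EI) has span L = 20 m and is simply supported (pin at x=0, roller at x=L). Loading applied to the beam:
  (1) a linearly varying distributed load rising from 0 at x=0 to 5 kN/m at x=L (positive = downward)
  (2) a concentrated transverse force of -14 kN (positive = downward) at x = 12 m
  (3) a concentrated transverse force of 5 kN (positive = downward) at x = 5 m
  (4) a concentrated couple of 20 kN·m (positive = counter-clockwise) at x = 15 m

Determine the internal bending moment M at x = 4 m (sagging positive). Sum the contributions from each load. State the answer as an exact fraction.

M(4) = 303/5 kN·m

Load 1 — triangular load w₀=5 kN/m (0→w₀ over full span):
  M_1 = w₀Lx/6 - w₀x³/(6L) = 5·20·4/6 - 5·4³/(6·20) = 64 kN·m
Load 2 — point force P=-14 kN at a=12 m (b=L-a=8):
  M_2 = Pbx/L  [x≤a] = (-14)·8·4/20 = -112/5 kN·m
Load 3 — point force P=5 kN at a=5 m (b=L-a=15):
  M_3 = Pbx/L  [x≤a] = 5·15·4/20 = 15 kN·m
Load 4 — applied couple M₀=20 kN·m at a=15 m (b=L-a=5):
  M_4 = M₀x/L  [x≤a] = 20·4/20 = 4 kN·m
Superposition: M = Σ M_i = 303/5 kN·m ≈ 60.600000 kN·m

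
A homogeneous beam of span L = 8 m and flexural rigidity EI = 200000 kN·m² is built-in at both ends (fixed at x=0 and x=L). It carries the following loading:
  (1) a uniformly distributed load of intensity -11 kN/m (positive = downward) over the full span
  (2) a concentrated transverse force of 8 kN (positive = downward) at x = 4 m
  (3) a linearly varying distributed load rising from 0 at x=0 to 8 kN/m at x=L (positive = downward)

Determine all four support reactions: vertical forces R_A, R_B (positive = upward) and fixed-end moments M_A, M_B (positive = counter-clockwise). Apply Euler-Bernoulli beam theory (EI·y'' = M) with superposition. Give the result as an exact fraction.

R_A = -152/5 kN, M_A = -168/5 kN·m, R_B = -88/5 kN, M_B = 376/15 kN·m

Load 1 — uniform load w=-11 kN/m over full span:
  R_A = wL/2 = (-11)·8/2 = -44 kN
  M_A = wL²/12 = (-11)·8²/12 = -176/3 kN·m
  R_B = wL/2 = (-11)·8/2 = -44 kN
  M_B = -wL²/12 = -(-11)·8²/12 = 176/3 kN·m
Load 2 — point force P=8 kN at a=4 m (b=L-a=4):
  R_A = Pb²(3a+b)/L³ = 8·4²·(3·4+4)/8³ = 4 kN
  M_A = Pab²/L² = 8·4·4²/8² = 8 kN·m
  R_B = Pa²(a+3b)/L³ = 8·4²·(4+3·4)/8³ = 4 kN
  M_B = -Pa²b/L² = -8·4²·4/8² = -8 kN·m
Load 3 — triangular load w₀=8 kN/m (0→w₀ over full span):
  R_A = 3w₀L/20 = 3·8·8/20 = 48/5 kN
  M_A = w₀L²/30 = 8·8²/30 = 256/15 kN·m
  R_B = 7w₀L/20 = 7·8·8/20 = 112/5 kN
  M_B = -w₀L²/20 = -8·8²/20 = -128/5 kN·m
Superposition: R_A = -152/5 kN, M_A = -168/5 kN·m, R_B = -88/5 kN, M_B = 376/15 kN·m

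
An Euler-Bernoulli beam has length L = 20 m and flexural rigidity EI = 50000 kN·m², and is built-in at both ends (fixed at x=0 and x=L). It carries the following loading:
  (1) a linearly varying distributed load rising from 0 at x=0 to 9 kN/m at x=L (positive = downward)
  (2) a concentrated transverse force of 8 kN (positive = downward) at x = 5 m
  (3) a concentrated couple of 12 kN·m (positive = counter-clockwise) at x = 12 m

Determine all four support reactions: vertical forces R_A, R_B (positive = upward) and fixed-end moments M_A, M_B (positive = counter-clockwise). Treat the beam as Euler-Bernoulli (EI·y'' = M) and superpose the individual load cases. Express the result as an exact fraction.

Load 1 — triangular load w₀=9 kN/m (0→w₀ over full span):
  R_A = 3w₀L/20 = 3·9·20/20 = 27 kN
  M_A = w₀L²/30 = 9·20²/30 = 120 kN·m
  R_B = 7w₀L/20 = 7·9·20/20 = 63 kN
  M_B = -w₀L²/20 = -9·20²/20 = -180 kN·m
Load 2 — point force P=8 kN at a=5 m (b=L-a=15):
  R_A = Pb²(3a+b)/L³ = 8·15²·(3·5+15)/20³ = 27/4 kN
  M_A = Pab²/L² = 8·5·15²/20² = 45/2 kN·m
  R_B = Pa²(a+3b)/L³ = 8·5²·(5+3·15)/20³ = 5/4 kN
  M_B = -Pa²b/L² = -8·5²·15/20² = -15/2 kN·m
Load 3 — applied couple M₀=12 kN·m at a=12 m (b=L-a=8):
  R_A = 6M₀ab/L³ = 6·12·12·8/20³ = 108/125 kN
  M_A = M₀b(2a-b)/L² = 12·8·(2·12-8)/20² = 96/25 kN·m
  R_B = -6M₀ab/L³ = -6·12·12·8/20³ = -108/125 kN
  M_B = M₀a(2b-a)/L² = 12·12·(2·8-12)/20² = 36/25 kN·m
Superposition: R_A = 17307/500 kN, M_A = 7317/50 kN·m, R_B = 31693/500 kN, M_B = -9303/50 kN·m

R_A = 17307/500 kN, M_A = 7317/50 kN·m, R_B = 31693/500 kN, M_B = -9303/50 kN·m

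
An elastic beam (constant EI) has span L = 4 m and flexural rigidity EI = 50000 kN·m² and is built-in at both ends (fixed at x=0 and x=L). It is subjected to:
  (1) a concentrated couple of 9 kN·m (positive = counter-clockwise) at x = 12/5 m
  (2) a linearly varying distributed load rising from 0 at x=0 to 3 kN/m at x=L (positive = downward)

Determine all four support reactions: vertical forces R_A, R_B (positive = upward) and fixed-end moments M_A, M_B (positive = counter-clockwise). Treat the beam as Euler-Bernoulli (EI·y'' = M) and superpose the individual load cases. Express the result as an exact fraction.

R_A = 126/25 kN, M_A = 112/25 kN·m, R_B = 24/25 kN, M_B = -33/25 kN·m

Load 1 — applied couple M₀=9 kN·m at a=12/5 m (b=L-a=8/5):
  R_A = 6M₀ab/L³ = 6·9·(12/5)·(8/5)/4³ = 81/25 kN
  M_A = M₀b(2a-b)/L² = 9·(8/5)·(2·(12/5)-(8/5))/4² = 72/25 kN·m
  R_B = -6M₀ab/L³ = -6·9·(12/5)·(8/5)/4³ = -81/25 kN
  M_B = M₀a(2b-a)/L² = 9·(12/5)·(2·(8/5)-(12/5))/4² = 27/25 kN·m
Load 2 — triangular load w₀=3 kN/m (0→w₀ over full span):
  R_A = 3w₀L/20 = 3·3·4/20 = 9/5 kN
  M_A = w₀L²/30 = 3·4²/30 = 8/5 kN·m
  R_B = 7w₀L/20 = 7·3·4/20 = 21/5 kN
  M_B = -w₀L²/20 = -3·4²/20 = -12/5 kN·m
Superposition: R_A = 126/25 kN, M_A = 112/25 kN·m, R_B = 24/25 kN, M_B = -33/25 kN·m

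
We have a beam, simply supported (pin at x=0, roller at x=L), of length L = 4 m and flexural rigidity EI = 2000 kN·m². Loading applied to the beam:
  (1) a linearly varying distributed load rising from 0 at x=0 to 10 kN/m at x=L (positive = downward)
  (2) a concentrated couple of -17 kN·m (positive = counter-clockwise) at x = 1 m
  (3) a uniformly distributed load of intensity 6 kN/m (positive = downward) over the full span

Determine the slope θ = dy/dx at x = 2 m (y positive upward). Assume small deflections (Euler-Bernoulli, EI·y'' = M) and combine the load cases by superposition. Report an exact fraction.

θ(2) = -1/28800 rad

Load 1 — triangular load w₀=10 kN/m (0→w₀ over full span):
  θ_1 = -w₀(7L⁴-30L²x²+15x⁴)/(360LEI) = -10·(7·4⁴-30·4²·2²+15·2⁴)/(360·4·2000) = -7/18000 rad
Load 2 — applied couple M₀=-17 kN·m at a=1 m (b=L-a=3):
  θ_2 = (M₀x²/(2L)-M₀(x-a)+C₁)/EI  [x>a] with C₁=M₀(3b²-L²)/(6L)=-187/24 = ((-17)·2²/(2·4)-(-17)·(2-1)+(-187/24))/2000 = 17/48000 rad
Load 3 — uniform load w=6 kN/m over full span:
  θ_3 = -w(L³-6Lx²+4x³)/(24EI) = -6·(4³-6·4·2²+4·2³)/(24·2000) = 0 rad
Superposition: θ = Σ θ_i = -1/28800 rad ≈ -0.000035 rad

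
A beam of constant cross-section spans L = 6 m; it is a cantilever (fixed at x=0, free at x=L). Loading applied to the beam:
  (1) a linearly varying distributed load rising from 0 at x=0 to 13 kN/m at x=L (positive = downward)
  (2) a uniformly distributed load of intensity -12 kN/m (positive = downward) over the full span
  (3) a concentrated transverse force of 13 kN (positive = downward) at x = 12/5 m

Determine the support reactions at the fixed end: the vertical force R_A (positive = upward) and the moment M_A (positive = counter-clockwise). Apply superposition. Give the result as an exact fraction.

Load 1 — triangular load w₀=13 kN/m (0→w₀ over full span):
  R_A = w₀L/2 = 13·6/2 = 39 kN
  M_A = w₀L²/3 = 13·6²/3 = 156 kN·m
Load 2 — uniform load w=-12 kN/m over full span:
  R_A = wL = (-12)·6 = -72 kN
  M_A = wL²/2 = (-12)·6²/2 = -216 kN·m
Load 3 — point force P=13 kN at a=12/5 m (b=L-a=18/5):
  R_A = P = 13 kN
  M_A = Pa = 13·(12/5) = 156/5 kN·m
Superposition: R_A = -20 kN, M_A = -144/5 kN·m

R_A = -20 kN, M_A = -144/5 kN·m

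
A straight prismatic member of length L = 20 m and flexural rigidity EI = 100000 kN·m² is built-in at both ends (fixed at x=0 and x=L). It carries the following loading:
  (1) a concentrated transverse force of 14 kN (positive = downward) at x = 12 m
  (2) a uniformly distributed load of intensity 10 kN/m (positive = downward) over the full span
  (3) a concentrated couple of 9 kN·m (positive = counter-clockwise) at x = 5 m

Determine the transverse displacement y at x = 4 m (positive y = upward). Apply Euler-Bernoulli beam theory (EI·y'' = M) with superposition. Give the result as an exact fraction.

y(4) = -1387681/75000000 m

Load 1 — point force P=14 kN at a=12 m (b=L-a=8):
  y_1 = -Pb²x²(3aL-(3a+b)x)/(6L³EI)  [x≤a] = -14·8²·4²·(3·12·20-(3·12+8)·4)/(6·20³·100000) = -1904/1171875 m
Load 2 — uniform load w=10 kN/m over full span:
  y_2 = -wx²(L-x)²/(24EI) = -10·4²·(20-4)²/(24·100000) = -32/1875 m
Load 3 — applied couple M₀=9 kN·m at a=5 m (b=L-a=15):
  y_3 = (R_Ax³/6 - M_Ax²/2)/EI  [x≤a] with R_A=81/160, M_A=-27/16 = ((81/160)·4³/6 - (-27/16)·4²/2)/100000 = 189/1000000 m
Superposition: y = Σ y_i = -1387681/75000000 m ≈ -0.018502 m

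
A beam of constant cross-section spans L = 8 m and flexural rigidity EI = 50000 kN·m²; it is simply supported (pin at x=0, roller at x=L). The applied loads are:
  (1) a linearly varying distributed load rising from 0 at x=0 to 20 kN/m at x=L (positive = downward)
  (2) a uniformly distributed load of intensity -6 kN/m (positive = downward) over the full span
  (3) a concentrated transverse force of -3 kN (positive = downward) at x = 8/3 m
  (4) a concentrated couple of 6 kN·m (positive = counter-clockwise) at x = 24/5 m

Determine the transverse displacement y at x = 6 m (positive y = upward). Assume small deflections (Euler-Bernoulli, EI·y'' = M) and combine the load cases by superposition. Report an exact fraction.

y(6) = -103489/33750000 m

Load 1 — triangular load w₀=20 kN/m (0→w₀ over full span):
  y_1 = -w₀x(7L⁴-10L²x²+3x⁴)/(360LEI) = -20·6·(7·8⁴-10·8²·6²+3·6⁴)/(360·8·50000) = -119/15000 m
Load 2 — uniform load w=-6 kN/m over full span:
  y_2 = -wx(L³-2Lx²+x³)/(24EI) = -(-6)·6·(8³-2·8·6²+6³)/(24·50000) = 57/12500 m
Load 3 — point force P=-3 kN at a=8/3 m (b=L-a=16/3):
  y_3 = -Pa(L-x)(2Lx-a²-x²)/(6LEI)  [x>a] = -(-3)·(8/3)·(8-6)·(2·8·6-(8/3)²-6²)/(6·8·50000) = 119/337500 m
Load 4 — applied couple M₀=6 kN·m at a=24/5 m (b=L-a=16/5):
  y_4 = (M₀x³/(6L)-M₀(x-a)²/2+C₁x)/EI  [x>a] with C₁=M₀(3b²-L²)/(6L)=-104/25 = (6·6³/(6·8)-6·(6-(24/5))²/2+(-104/25)·6)/50000 = -57/1250000 m
Superposition: y = Σ y_i = -103489/33750000 m ≈ -0.003066 m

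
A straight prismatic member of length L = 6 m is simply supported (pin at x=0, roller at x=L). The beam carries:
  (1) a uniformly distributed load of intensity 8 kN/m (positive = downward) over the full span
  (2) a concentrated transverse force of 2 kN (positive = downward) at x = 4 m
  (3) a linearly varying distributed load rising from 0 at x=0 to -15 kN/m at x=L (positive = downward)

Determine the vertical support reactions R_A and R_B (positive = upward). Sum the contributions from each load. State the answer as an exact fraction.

R_A = 29/3 kN, R_B = -14/3 kN

Load 1 — uniform load w=8 kN/m over full span:
  R_A = wL/2 = 8·6/2 = 24 kN
  R_B = wL/2 = 8·6/2 = 24 kN
Load 2 — point force P=2 kN at a=4 m (b=L-a=2):
  R_A = Pb/L = 2·2/6 = 2/3 kN
  R_B = Pa/L = 2·4/6 = 4/3 kN
Load 3 — triangular load w₀=-15 kN/m (0→w₀ over full span):
  R_A = w₀L/6 = (-15)·6/6 = -15 kN
  R_B = w₀L/3 = (-15)·6/3 = -30 kN
Superposition: R_A = 29/3 kN, R_B = -14/3 kN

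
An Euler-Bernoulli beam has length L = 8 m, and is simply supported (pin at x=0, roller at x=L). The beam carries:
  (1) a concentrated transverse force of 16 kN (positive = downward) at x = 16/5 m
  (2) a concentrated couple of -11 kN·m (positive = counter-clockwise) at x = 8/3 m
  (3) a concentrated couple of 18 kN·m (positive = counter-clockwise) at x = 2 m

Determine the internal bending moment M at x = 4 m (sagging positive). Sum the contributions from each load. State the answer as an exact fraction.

Load 1 — point force P=16 kN at a=16/5 m (b=L-a=24/5):
  M_1 = Pa(L-x)/L  [x>a] = 16·(16/5)·(8-4)/8 = 128/5 kN·m
Load 2 — applied couple M₀=-11 kN·m at a=8/3 m (b=L-a=16/3):
  M_2 = M₀x/L - M₀  [x>a] = (-11)·4/8 - (-11) = 11/2 kN·m
Load 3 — applied couple M₀=18 kN·m at a=2 m (b=L-a=6):
  M_3 = M₀x/L - M₀  [x>a] = 18·4/8 - 18 = -9 kN·m
Superposition: M = Σ M_i = 221/10 kN·m ≈ 22.100000 kN·m

M(4) = 221/10 kN·m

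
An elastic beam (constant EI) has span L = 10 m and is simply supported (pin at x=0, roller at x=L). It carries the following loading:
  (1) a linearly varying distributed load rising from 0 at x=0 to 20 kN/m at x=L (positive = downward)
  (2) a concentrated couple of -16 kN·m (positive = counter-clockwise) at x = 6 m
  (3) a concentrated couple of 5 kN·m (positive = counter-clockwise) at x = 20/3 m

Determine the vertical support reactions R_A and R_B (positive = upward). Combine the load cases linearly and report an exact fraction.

R_A = 967/30 kN, R_B = 2033/30 kN

Load 1 — triangular load w₀=20 kN/m (0→w₀ over full span):
  R_A = w₀L/6 = 20·10/6 = 100/3 kN
  R_B = w₀L/3 = 20·10/3 = 200/3 kN
Load 2 — applied couple M₀=-16 kN·m at a=6 m (b=L-a=4):
  R_A = M₀/L = (-16)/10 = -8/5 kN
  R_B = -M₀/L = -(-16)/10 = 8/5 kN
Load 3 — applied couple M₀=5 kN·m at a=20/3 m (b=L-a=10/3):
  R_A = M₀/L = 5/10 = 1/2 kN
  R_B = -M₀/L = -5/10 = -1/2 kN
Superposition: R_A = 967/30 kN, R_B = 2033/30 kN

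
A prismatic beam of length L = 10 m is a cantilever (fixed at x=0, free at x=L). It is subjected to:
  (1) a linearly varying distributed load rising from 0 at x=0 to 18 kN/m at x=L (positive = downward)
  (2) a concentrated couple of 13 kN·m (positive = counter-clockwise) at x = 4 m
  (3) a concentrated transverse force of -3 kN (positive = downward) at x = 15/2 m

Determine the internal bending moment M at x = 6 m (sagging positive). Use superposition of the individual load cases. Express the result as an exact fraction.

Load 1 — triangular load w₀=18 kN/m (0→w₀ over full span):
  M_1 = w₀Lx/2 - w₀L²/3 - w₀x³/(6L) = 18·10·6/2 - 18·10²/3 - 18·6³/(6·10) = -624/5 kN·m
Load 2 — applied couple M₀=13 kN·m at a=4 m (b=L-a=6):
  M_2 = 0  [x>a] = 0 kN·m
Load 3 — point force P=-3 kN at a=15/2 m (b=L-a=5/2):
  M_3 = -P(a-x)  [x≤a] = -(-3)·((15/2)-6) = 9/2 kN·m
Superposition: M = Σ M_i = -1203/10 kN·m ≈ -120.300000 kN·m

M(6) = -1203/10 kN·m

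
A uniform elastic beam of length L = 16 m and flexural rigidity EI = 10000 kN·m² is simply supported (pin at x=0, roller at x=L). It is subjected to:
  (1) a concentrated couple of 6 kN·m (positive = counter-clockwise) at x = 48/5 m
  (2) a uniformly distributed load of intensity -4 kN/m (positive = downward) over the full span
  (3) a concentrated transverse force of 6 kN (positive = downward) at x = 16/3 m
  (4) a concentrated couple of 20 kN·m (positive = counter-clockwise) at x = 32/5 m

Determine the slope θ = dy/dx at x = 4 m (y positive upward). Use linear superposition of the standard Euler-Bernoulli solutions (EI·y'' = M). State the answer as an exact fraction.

Load 1 — applied couple M₀=6 kN·m at a=48/5 m (b=L-a=32/5):
  θ_1 = (M₀x²/(2L)+C₁)/EI  [x≤a] with C₁=M₀(3b²-L²)/(6L)=-208/25 = (6·4²/(2·16)+(-208/25))/10000 = -133/250000 rad
Load 2 — uniform load w=-4 kN/m over full span:
  θ_2 = -w(L³-6Lx²+4x³)/(24EI) = -(-4)·(16³-6·16·4²+4·4³)/(24·10000) = 88/1875 rad
Load 3 — point force P=6 kN at a=16/3 m (b=L-a=32/3):
  θ_3 = -Pb(L²-b²-3x²)/(6LEI)  [x≤a] = -6·(32/3)·(16²-(32/3)²-3·4²)/(6·16·10000) = -106/16875 rad
Load 4 — applied couple M₀=20 kN·m at a=32/5 m (b=L-a=48/5):
  θ_4 = (M₀x²/(2L)+C₁)/EI  [x≤a] with C₁=M₀(3b²-L²)/(6L)=64/15 = (20·4²/(2·16)+(64/15))/10000 = 107/75000 rad
Superposition: θ = Σ θ_i = 280439/6750000 rad ≈ 0.041547 rad

θ(4) = 280439/6750000 rad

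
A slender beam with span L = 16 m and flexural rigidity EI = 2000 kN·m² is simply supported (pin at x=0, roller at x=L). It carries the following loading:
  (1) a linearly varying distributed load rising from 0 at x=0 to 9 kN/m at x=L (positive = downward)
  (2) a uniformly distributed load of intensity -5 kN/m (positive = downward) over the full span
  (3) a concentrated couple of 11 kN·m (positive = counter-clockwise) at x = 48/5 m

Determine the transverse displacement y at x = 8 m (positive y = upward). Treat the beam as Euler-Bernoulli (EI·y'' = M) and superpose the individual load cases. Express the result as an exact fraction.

y(8) = 1703/9375 m

Load 1 — triangular load w₀=9 kN/m (0→w₀ over full span):
  y_1 = -w₀x(7L⁴-10L²x²+3x⁴)/(360LEI) = -9·8·(7·16⁴-10·16²·8²+3·8⁴)/(360·16·2000) = -48/25 m
Load 2 — uniform load w=-5 kN/m over full span:
  y_2 = -wx(L³-2Lx²+x³)/(24EI) = -(-5)·8·(16³-2·16·8²+8³)/(24·2000) = 32/15 m
Load 3 — applied couple M₀=11 kN·m at a=48/5 m (b=L-a=32/5):
  y_3 = (M₀x³/(6L)+C₁x)/EI  [x≤a] with C₁=M₀(3b²-L²)/(6L)=-1144/75 = (11·8³/(6·16)+(-1144/75)·8)/2000 = -99/3125 m
Superposition: y = Σ y_i = 1703/9375 m ≈ 0.181653 m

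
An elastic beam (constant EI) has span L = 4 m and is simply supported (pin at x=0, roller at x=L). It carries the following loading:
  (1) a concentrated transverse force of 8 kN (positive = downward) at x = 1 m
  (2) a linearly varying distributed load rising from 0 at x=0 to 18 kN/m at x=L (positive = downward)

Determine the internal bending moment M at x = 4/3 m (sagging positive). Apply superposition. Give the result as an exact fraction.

M(4/3) = 176/9 kN·m

Load 1 — point force P=8 kN at a=1 m (b=L-a=3):
  M_1 = Pa(L-x)/L  [x>a] = 8·1·(4-(4/3))/4 = 16/3 kN·m
Load 2 — triangular load w₀=18 kN/m (0→w₀ over full span):
  M_2 = w₀Lx/6 - w₀x³/(6L) = 18·4·(4/3)/6 - 18·(4/3)³/(6·4) = 128/9 kN·m
Superposition: M = Σ M_i = 176/9 kN·m ≈ 19.555556 kN·m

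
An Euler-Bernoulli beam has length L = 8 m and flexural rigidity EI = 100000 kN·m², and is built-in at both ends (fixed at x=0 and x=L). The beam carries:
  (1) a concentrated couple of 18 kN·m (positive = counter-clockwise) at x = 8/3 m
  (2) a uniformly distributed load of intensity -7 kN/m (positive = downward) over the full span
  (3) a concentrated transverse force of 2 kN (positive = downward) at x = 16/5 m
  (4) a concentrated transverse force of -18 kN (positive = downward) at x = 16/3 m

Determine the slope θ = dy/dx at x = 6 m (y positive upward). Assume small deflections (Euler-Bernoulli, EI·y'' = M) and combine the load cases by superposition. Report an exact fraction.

θ(6) = -3021/6250000 rad

Load 1 — applied couple M₀=18 kN·m at a=8/3 m (b=L-a=16/3):
  θ_1 = (R_Ax²/2 - M_Ax - M₀(x-a))/EI  [x>a] with R_A=3, M_A=0 = (3·6²/2 - 0·6 - 18·(6-(8/3)))/100000 = -3/50000 rad
Load 2 — uniform load w=-7 kN/m over full span:
  θ_2 = -wx(L-x)(L-2x)/(12EI) = -(-7)·6·(8-6)·(8-2·6)/(12·100000) = -7/25000 rad
Load 3 — point force P=2 kN at a=16/5 m (b=L-a=24/5):
  θ_3 = Pa²(L-x)(2bL-(3b+a)(L-x))/(2L³EI)  [x>a] = 2·(16/5)²·(8-6)·(2·(24/5)·8-(3·(24/5)+(16/5))·(8-6))/(2·8³·100000) = 13/781250 rad
Load 4 — point force P=-18 kN at a=16/3 m (b=L-a=8/3):
  θ_4 = Pa²(L-x)(2bL-(3b+a)(L-x))/(2L³EI)  [x>a] = (-18)·(16/3)²·(8-6)·(2·(8/3)·8-(3·(8/3)+(16/3))·(8-6))/(2·8³·100000) = -1/6250 rad
Superposition: θ = Σ θ_i = -3021/6250000 rad ≈ -0.000483 rad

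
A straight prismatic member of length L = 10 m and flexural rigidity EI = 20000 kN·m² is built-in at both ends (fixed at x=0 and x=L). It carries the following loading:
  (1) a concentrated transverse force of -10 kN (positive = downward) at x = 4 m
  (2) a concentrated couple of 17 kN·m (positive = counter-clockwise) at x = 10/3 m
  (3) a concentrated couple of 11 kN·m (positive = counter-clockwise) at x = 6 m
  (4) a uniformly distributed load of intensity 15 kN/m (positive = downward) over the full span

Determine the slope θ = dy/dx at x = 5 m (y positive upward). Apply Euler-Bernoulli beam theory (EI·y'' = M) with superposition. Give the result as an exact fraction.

θ(5) = -9/100000 rad

Load 1 — point force P=-10 kN at a=4 m (b=L-a=6):
  θ_1 = Pa²(L-x)(2bL-(3b+a)(L-x))/(2L³EI)  [x>a] = (-10)·4²·(10-5)·(2·6·10-(3·6+4)·(10-5))/(2·10³·20000) = -1/5000 rad
Load 2 — applied couple M₀=17 kN·m at a=10/3 m (b=L-a=20/3):
  θ_2 = (R_Ax²/2 - M_Ax - M₀(x-a))/EI  [x>a] with R_A=34/15, M_A=0 = ((34/15)·5²/2 - 0·5 - 17·(5-(10/3)))/20000 = 0 rad
Load 3 — applied couple M₀=11 kN·m at a=6 m (b=L-a=4):
  θ_3 = (R_Ax²/2 - M_Ax)/EI  [x≤a] with R_A=198/125, M_A=88/25 = ((198/125)·5²/2 - (88/25)·5)/20000 = 11/100000 rad
Load 4 — uniform load w=15 kN/m over full span:
  θ_4 = -wx(L-x)(L-2x)/(12EI) = -15·5·(10-5)·(10-2·5)/(12·20000) = 0 rad
Superposition: θ = Σ θ_i = -9/100000 rad ≈ -0.000090 rad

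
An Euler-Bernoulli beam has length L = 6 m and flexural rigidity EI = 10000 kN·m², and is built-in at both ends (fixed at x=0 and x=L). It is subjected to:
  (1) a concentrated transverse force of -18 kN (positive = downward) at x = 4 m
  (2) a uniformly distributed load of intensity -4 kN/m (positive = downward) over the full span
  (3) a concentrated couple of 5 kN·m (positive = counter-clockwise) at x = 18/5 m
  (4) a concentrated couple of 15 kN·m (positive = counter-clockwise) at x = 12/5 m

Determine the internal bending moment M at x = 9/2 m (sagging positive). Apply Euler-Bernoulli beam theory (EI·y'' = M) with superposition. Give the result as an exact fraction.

M(9/2) = -73/10 kN·m

Load 1 — point force P=-18 kN at a=4 m (b=L-a=2):
  M_1 = Pa²(a+3b)(L-x)/L³ - Pa²b/L²  [x>a] = (-18)·4²·(4+3·2)·(6-(9/2))/6³ - (-18)·4²·2/6² = -4 kN·m
Load 2 — uniform load w=-4 kN/m over full span:
  M_2 = wLx/2 - wL²/12 - wx²/2 = (-4)·6·(9/2)/2 - (-4)·6²/12 - (-4)·(9/2)²/2 = -3/2 kN·m
Load 3 — applied couple M₀=5 kN·m at a=18/5 m (b=L-a=12/5):
  M_3 = R_Ax - M_A - M₀  [x>a] with R_A=6/5, M_A=8/5 = (6/5)·(9/2) - (8/5) - 5 = -6/5 kN·m
Load 4 — applied couple M₀=15 kN·m at a=12/5 m (b=L-a=18/5):
  M_4 = R_Ax - M_A - M₀  [x>a] with R_A=18/5, M_A=9/5 = (18/5)·(9/2) - (9/5) - 15 = -3/5 kN·m
Superposition: M = Σ M_i = -73/10 kN·m ≈ -7.300000 kN·m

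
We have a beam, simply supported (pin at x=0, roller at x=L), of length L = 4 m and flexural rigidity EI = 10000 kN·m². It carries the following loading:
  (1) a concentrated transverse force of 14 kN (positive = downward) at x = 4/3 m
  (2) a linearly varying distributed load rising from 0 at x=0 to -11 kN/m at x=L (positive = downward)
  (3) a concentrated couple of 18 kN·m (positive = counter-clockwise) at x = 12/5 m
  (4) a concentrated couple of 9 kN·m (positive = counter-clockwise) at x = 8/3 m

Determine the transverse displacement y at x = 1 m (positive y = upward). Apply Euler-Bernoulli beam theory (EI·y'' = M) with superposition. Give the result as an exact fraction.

Load 1 — point force P=14 kN at a=4/3 m (b=L-a=8/3):
  y_1 = -Pbx(L²-b²-x²)/(6LEI)  [x≤a] = -14·(8/3)·1·(4²-(8/3)²-1²)/(6·4·10000) = -497/405000 m
Load 2 — triangular load w₀=-11 kN/m (0→w₀ over full span):
  y_2 = -w₀x(7L⁴-10L²x²+3x⁴)/(360LEI) = -(-11)·1·(7·4⁴-10·4²·1²+3·1⁴)/(360·4·10000) = 1199/960000 m
Load 3 — applied couple M₀=18 kN·m at a=12/5 m (b=L-a=8/5):
  y_3 = (M₀x³/(6L)+C₁x)/EI  [x≤a] with C₁=M₀(3b²-L²)/(6L)=-156/25 = (18·1³/(6·4)+(-156/25)·1)/10000 = -549/1000000 m
Load 4 — applied couple M₀=9 kN·m at a=8/3 m (b=L-a=4/3):
  y_4 = (M₀x³/(6L)+C₁x)/EI  [x≤a] with C₁=M₀(3b²-L²)/(6L)=-4 = (9·1³/(6·4)+(-4)·1)/10000 = -29/80000 m
Superposition: y = Σ y_i = -576527/648000000 m ≈ -0.000890 m

y(1) = -576527/648000000 m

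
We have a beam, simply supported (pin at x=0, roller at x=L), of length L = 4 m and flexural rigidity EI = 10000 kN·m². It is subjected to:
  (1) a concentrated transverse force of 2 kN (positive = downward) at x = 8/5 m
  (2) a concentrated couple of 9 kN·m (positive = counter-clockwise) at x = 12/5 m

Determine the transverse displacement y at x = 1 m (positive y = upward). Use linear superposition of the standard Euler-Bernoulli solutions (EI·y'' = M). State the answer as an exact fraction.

y(1) = -4593/10000000 m

Load 1 — point force P=2 kN at a=8/5 m (b=L-a=12/5):
  y_1 = -Pbx(L²-b²-x²)/(6LEI)  [x≤a] = -2·(12/5)·1·(4²-(12/5)²-1²)/(6·4·10000) = -231/1250000 m
Load 2 — applied couple M₀=9 kN·m at a=12/5 m (b=L-a=8/5):
  y_2 = (M₀x³/(6L)+C₁x)/EI  [x≤a] with C₁=M₀(3b²-L²)/(6L)=-78/25 = (9·1³/(6·4)+(-78/25)·1)/10000 = -549/2000000 m
Superposition: y = Σ y_i = -4593/10000000 m ≈ -0.000459 m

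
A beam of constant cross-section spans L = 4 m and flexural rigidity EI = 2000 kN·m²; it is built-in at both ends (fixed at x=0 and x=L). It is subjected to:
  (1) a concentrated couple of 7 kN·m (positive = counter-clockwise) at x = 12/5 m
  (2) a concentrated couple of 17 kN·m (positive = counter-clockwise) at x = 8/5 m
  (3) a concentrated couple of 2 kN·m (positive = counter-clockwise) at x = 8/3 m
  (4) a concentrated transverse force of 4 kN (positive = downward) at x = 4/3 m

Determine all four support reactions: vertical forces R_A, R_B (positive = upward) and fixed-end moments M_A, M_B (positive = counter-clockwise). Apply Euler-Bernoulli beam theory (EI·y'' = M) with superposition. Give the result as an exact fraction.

Load 1 — applied couple M₀=7 kN·m at a=12/5 m (b=L-a=8/5):
  R_A = 6M₀ab/L³ = 6·7·(12/5)·(8/5)/4³ = 63/25 kN
  M_A = M₀b(2a-b)/L² = 7·(8/5)·(2·(12/5)-(8/5))/4² = 56/25 kN·m
  R_B = -6M₀ab/L³ = -6·7·(12/5)·(8/5)/4³ = -63/25 kN
  M_B = M₀a(2b-a)/L² = 7·(12/5)·(2·(8/5)-(12/5))/4² = 21/25 kN·m
Load 2 — applied couple M₀=17 kN·m at a=8/5 m (b=L-a=12/5):
  R_A = 6M₀ab/L³ = 6·17·(8/5)·(12/5)/4³ = 153/25 kN
  M_A = M₀b(2a-b)/L² = 17·(12/5)·(2·(8/5)-(12/5))/4² = 51/25 kN·m
  R_B = -6M₀ab/L³ = -6·17·(8/5)·(12/5)/4³ = -153/25 kN
  M_B = M₀a(2b-a)/L² = 17·(8/5)·(2·(12/5)-(8/5))/4² = 136/25 kN·m
Load 3 — applied couple M₀=2 kN·m at a=8/3 m (b=L-a=4/3):
  R_A = 6M₀ab/L³ = 6·2·(8/3)·(4/3)/4³ = 2/3 kN
  M_A = M₀b(2a-b)/L² = 2·(4/3)·(2·(8/3)-(4/3))/4² = 2/3 kN·m
  R_B = -6M₀ab/L³ = -6·2·(8/3)·(4/3)/4³ = -2/3 kN
  M_B = M₀a(2b-a)/L² = 2·(8/3)·(2·(4/3)-(8/3))/4² = 0 kN·m
Load 4 — point force P=4 kN at a=4/3 m (b=L-a=8/3):
  R_A = Pb²(3a+b)/L³ = 4·(8/3)²·(3·(4/3)+(8/3))/4³ = 80/27 kN
  M_A = Pab²/L² = 4·(4/3)·(8/3)²/4² = 64/27 kN·m
  R_B = Pa²(a+3b)/L³ = 4·(4/3)²·((4/3)+3·(8/3))/4³ = 28/27 kN
  M_B = -Pa²b/L² = -4·(4/3)²·(8/3)/4² = -32/27 kN·m
Superposition: R_A = 8282/675 kN, M_A = 4939/675 kN·m, R_B = -5582/675 kN, M_B = 3439/675 kN·m

R_A = 8282/675 kN, M_A = 4939/675 kN·m, R_B = -5582/675 kN, M_B = 3439/675 kN·m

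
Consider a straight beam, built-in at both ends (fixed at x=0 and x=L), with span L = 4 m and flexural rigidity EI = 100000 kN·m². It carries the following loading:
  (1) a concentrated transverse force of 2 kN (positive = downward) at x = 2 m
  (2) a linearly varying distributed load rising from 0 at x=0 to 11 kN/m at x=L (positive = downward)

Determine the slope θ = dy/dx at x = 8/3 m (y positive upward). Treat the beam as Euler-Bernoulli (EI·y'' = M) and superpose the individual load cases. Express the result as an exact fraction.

θ(8/3) = 751/30375000 rad

Load 1 — point force P=2 kN at a=2 m (b=L-a=2):
  θ_1 = Pa²(L-x)(2bL-(3b+a)(L-x))/(2L³EI)  [x>a] = 2·2²·(4-(8/3))·(2·2·4-(3·2+2)·(4-(8/3)))/(2·4³·100000) = 1/225000 rad
Load 2 — triangular load w₀=11 kN/m (0→w₀ over full span):
  θ_2 = -w₀(2x(L-x)(L-2x)(x+2L)+x²(L-x)²)/(120LEI) = -11·(2·(8/3)·(4-(8/3))·(4-2·(8/3))·((8/3)+2·4)+(8/3)²·(4-(8/3))²)/(120·4·100000) = 77/3796875 rad
Superposition: θ = Σ θ_i = 751/30375000 rad ≈ 0.000025 rad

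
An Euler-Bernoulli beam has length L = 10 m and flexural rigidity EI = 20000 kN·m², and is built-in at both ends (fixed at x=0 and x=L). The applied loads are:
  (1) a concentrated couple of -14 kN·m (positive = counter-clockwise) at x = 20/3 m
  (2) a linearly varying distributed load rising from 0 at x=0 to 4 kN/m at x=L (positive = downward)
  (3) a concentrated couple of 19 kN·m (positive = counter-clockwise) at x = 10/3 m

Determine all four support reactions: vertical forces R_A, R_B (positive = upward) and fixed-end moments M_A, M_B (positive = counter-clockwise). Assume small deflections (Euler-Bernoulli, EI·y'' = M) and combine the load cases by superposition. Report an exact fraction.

Load 1 — applied couple M₀=-14 kN·m at a=20/3 m (b=L-a=10/3):
  R_A = 6M₀ab/L³ = 6·(-14)·(20/3)·(10/3)/10³ = -28/15 kN
  M_A = M₀b(2a-b)/L² = (-14)·(10/3)·(2·(20/3)-(10/3))/10² = -14/3 kN·m
  R_B = -6M₀ab/L³ = -6·(-14)·(20/3)·(10/3)/10³ = 28/15 kN
  M_B = M₀a(2b-a)/L² = (-14)·(20/3)·(2·(10/3)-(20/3))/10² = 0 kN·m
Load 2 — triangular load w₀=4 kN/m (0→w₀ over full span):
  R_A = 3w₀L/20 = 3·4·10/20 = 6 kN
  M_A = w₀L²/30 = 4·10²/30 = 40/3 kN·m
  R_B = 7w₀L/20 = 7·4·10/20 = 14 kN
  M_B = -w₀L²/20 = -4·10²/20 = -20 kN·m
Load 3 — applied couple M₀=19 kN·m at a=10/3 m (b=L-a=20/3):
  R_A = 6M₀ab/L³ = 6·19·(10/3)·(20/3)/10³ = 38/15 kN
  M_A = M₀b(2a-b)/L² = 19·(20/3)·(2·(10/3)-(20/3))/10² = 0 kN·m
  R_B = -6M₀ab/L³ = -6·19·(10/3)·(20/3)/10³ = -38/15 kN
  M_B = M₀a(2b-a)/L² = 19·(10/3)·(2·(20/3)-(10/3))/10² = 19/3 kN·m
Superposition: R_A = 20/3 kN, M_A = 26/3 kN·m, R_B = 40/3 kN, M_B = -41/3 kN·m

R_A = 20/3 kN, M_A = 26/3 kN·m, R_B = 40/3 kN, M_B = -41/3 kN·m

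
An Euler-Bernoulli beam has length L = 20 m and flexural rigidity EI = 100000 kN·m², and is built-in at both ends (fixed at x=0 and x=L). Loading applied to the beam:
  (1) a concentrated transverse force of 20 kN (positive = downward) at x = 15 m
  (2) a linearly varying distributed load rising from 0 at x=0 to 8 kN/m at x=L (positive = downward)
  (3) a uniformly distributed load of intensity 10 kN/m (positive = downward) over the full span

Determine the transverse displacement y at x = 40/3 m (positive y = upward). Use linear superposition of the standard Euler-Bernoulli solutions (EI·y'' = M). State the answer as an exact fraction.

Load 1 — point force P=20 kN at a=15 m (b=L-a=5):
  y_1 = -Pb²x²(3aL-(3a+b)x)/(6L³EI)  [x≤a] = -20·5²·(40/3)²·(3·15·20-(3·15+5)·(40/3))/(6·20³·100000) = -7/1620 m
Load 2 — triangular load w₀=8 kN/m (0→w₀ over full span):
  y_2 = -w₀x²(L-x)²(x+2L)/(120LEI) = -8·(40/3)²·(20-(40/3))²·((40/3)+2·20)/(120·20·100000) = -256/18225 m
Load 3 — uniform load w=10 kN/m over full span:
  y_3 = -wx²(L-x)²/(24EI) = -10·(40/3)²·(20-(40/3))²/(24·100000) = -8/243 m
Superposition: y = Σ y_i = -3739/72900 m ≈ -0.051289 m

y(40/3) = -3739/72900 m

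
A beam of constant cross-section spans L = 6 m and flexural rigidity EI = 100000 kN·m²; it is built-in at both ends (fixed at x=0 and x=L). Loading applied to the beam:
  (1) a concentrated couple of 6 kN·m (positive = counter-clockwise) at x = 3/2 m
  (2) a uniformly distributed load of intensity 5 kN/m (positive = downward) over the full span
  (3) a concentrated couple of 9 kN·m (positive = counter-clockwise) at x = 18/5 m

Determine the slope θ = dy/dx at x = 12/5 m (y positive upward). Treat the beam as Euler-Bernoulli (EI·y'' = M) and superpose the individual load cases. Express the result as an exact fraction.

θ(12/5) = -5589/125000000 rad

Load 1 — applied couple M₀=6 kN·m at a=3/2 m (b=L-a=9/2):
  θ_1 = (R_Ax²/2 - M_Ax - M₀(x-a))/EI  [x>a] with R_A=9/8, M_A=-9/8 = ((9/8)·(12/5)²/2 - (-9/8)·(12/5) - 6·((12/5)-(3/2)))/100000 = 27/5000000 rad
Load 2 — uniform load w=5 kN/m over full span:
  θ_2 = -wx(L-x)(L-2x)/(12EI) = -5·(12/5)·(6-(12/5))·(6-2·(12/5))/(12·100000) = -27/625000 rad
Load 3 — applied couple M₀=9 kN·m at a=18/5 m (b=L-a=12/5):
  θ_3 = (R_Ax²/2 - M_Ax)/EI  [x≤a] with R_A=54/25, M_A=72/25 = ((54/25)·(12/5)²/2 - (72/25)·(12/5))/100000 = -27/3906250 rad
Superposition: θ = Σ θ_i = -5589/125000000 rad ≈ -0.000045 rad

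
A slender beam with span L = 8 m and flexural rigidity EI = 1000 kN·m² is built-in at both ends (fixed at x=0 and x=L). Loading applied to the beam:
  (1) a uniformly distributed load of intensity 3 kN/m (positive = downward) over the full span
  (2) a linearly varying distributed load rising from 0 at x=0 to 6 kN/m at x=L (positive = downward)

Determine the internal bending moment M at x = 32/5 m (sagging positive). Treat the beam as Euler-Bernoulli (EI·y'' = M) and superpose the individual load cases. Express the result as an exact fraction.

M(32/5) = -16/125 kN·m

Load 1 — uniform load w=3 kN/m over full span:
  M_1 = wLx/2 - wL²/12 - wx²/2 = 3·8·(32/5)/2 - 3·8²/12 - 3·(32/5)²/2 = -16/25 kN·m
Load 2 — triangular load w₀=6 kN/m (0→w₀ over full span):
  M_2 = 3w₀Lx/20 - w₀L²/30 - w₀x³/(6L) = 3·6·8·(32/5)/20 - 6·8²/30 - 6·(32/5)³/(6·8) = 64/125 kN·m
Superposition: M = Σ M_i = -16/125 kN·m ≈ -0.128000 kN·m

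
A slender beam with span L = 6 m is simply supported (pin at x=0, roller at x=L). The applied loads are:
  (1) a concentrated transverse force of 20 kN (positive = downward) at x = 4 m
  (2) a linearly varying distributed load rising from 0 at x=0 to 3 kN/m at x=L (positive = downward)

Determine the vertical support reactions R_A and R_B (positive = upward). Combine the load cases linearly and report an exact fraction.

Load 1 — point force P=20 kN at a=4 m (b=L-a=2):
  R_A = Pb/L = 20·2/6 = 20/3 kN
  R_B = Pa/L = 20·4/6 = 40/3 kN
Load 2 — triangular load w₀=3 kN/m (0→w₀ over full span):
  R_A = w₀L/6 = 3·6/6 = 3 kN
  R_B = w₀L/3 = 3·6/3 = 6 kN
Superposition: R_A = 29/3 kN, R_B = 58/3 kN

R_A = 29/3 kN, R_B = 58/3 kN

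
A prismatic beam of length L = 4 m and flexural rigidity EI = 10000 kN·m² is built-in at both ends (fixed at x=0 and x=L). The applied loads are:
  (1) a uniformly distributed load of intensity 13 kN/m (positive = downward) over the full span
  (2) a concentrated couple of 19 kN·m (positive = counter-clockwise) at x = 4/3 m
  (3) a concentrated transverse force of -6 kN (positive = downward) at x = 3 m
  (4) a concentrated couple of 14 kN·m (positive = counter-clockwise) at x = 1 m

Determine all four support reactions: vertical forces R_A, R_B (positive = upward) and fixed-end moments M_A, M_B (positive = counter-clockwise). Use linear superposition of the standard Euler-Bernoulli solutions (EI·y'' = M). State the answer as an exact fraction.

Load 1 — uniform load w=13 kN/m over full span:
  R_A = wL/2 = 13·4/2 = 26 kN
  M_A = wL²/12 = 13·4²/12 = 52/3 kN·m
  R_B = wL/2 = 13·4/2 = 26 kN
  M_B = -wL²/12 = -13·4²/12 = -52/3 kN·m
Load 2 — applied couple M₀=19 kN·m at a=4/3 m (b=L-a=8/3):
  R_A = 6M₀ab/L³ = 6·19·(4/3)·(8/3)/4³ = 19/3 kN
  M_A = M₀b(2a-b)/L² = 19·(8/3)·(2·(4/3)-(8/3))/4² = 0 kN·m
  R_B = -6M₀ab/L³ = -6·19·(4/3)·(8/3)/4³ = -19/3 kN
  M_B = M₀a(2b-a)/L² = 19·(4/3)·(2·(8/3)-(4/3))/4² = 19/3 kN·m
Load 3 — point force P=-6 kN at a=3 m (b=L-a=1):
  R_A = Pb²(3a+b)/L³ = (-6)·1²·(3·3+1)/4³ = -15/16 kN
  M_A = Pab²/L² = (-6)·3·1²/4² = -9/8 kN·m
  R_B = Pa²(a+3b)/L³ = (-6)·3²·(3+3·1)/4³ = -81/16 kN
  M_B = -Pa²b/L² = -(-6)·3²·1/4² = 27/8 kN·m
Load 4 — applied couple M₀=14 kN·m at a=1 m (b=L-a=3):
  R_A = 6M₀ab/L³ = 6·14·1·3/4³ = 63/16 kN
  M_A = M₀b(2a-b)/L² = 14·3·(2·1-3)/4² = -21/8 kN·m
  R_B = -6M₀ab/L³ = -6·14·1·3/4³ = -63/16 kN
  M_B = M₀a(2b-a)/L² = 14·1·(2·3-1)/4² = 35/8 kN·m
Superposition: R_A = 106/3 kN, M_A = 163/12 kN·m, R_B = 32/3 kN, M_B = -13/4 kN·m

R_A = 106/3 kN, M_A = 163/12 kN·m, R_B = 32/3 kN, M_B = -13/4 kN·m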